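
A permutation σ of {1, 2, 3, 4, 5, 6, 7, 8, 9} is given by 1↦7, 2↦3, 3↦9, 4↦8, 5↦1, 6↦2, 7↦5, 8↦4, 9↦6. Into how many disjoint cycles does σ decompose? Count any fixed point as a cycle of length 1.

Cycle decomposition: (1 7 5) (2 3 9 6) (4 8).
3 cycles.

3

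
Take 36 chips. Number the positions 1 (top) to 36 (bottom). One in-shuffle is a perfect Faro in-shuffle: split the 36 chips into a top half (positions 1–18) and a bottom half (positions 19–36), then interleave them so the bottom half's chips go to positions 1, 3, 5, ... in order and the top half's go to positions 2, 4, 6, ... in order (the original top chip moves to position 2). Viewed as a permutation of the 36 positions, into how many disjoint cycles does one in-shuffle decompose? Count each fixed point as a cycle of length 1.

1

Trace each unvisited position around until it returns:
(1 2 4 8 16 32 ... len 36)
1 cycle in total.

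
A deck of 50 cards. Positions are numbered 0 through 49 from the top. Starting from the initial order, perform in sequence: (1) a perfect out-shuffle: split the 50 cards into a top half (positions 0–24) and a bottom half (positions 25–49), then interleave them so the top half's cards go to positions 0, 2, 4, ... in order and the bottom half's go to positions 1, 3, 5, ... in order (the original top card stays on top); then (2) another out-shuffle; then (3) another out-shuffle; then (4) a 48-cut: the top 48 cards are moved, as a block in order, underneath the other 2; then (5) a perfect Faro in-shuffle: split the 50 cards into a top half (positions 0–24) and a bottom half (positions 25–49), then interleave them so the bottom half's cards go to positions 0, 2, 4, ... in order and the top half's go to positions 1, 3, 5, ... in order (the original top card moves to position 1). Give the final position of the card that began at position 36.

Track the card from position 36 forward through each operation:
  after op 1 (out-shuffle): 36 → 23
  after op 2 (out-shuffle): 23 → 46
  after op 3 (out-shuffle): 46 → 43
  after op 4 (cut 48): 43 → 45
  after op 5 (in-shuffle): 45 → 40

40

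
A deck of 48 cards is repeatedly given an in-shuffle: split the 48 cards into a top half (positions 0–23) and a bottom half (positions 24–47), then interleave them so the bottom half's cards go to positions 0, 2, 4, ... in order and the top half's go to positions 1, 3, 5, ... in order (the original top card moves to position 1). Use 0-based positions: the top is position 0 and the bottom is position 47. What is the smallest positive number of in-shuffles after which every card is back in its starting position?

21

The in-shuffle permutes the 48 positions with cycle lengths [3, 3, 21, 21].
Every card is home exactly when every cycle has completed a whole number of laps, i.e. after lcm(3, 21) = 21 in-shuffles.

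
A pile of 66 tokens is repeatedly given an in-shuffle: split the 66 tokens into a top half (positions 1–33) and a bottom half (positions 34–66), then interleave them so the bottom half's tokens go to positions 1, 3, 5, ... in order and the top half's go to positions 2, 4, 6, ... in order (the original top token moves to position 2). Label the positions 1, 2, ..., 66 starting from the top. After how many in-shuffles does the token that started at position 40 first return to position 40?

Follow position 40 under repeated in-shuffles:
40 → 13 → 26 → 52 → 37 → 7 → 14 → 28 → ... → 40 (length 66)
It first returns after 66 in-shuffles.

66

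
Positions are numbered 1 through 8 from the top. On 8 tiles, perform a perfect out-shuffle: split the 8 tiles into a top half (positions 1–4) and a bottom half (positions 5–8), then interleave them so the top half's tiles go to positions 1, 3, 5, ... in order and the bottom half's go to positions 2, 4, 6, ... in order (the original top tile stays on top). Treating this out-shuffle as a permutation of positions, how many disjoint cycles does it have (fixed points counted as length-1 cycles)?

Trace each unvisited position around until it returns:
(1) (2 3 5) (4 7 6) (8)
4 cycles in total.

4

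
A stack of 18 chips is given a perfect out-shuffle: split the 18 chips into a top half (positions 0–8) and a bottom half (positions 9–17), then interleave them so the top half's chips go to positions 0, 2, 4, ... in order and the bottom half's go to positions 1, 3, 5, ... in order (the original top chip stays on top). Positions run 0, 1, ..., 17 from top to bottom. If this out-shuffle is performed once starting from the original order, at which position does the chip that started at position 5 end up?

Track the chip's position through each out-shuffle:
5 → 10

10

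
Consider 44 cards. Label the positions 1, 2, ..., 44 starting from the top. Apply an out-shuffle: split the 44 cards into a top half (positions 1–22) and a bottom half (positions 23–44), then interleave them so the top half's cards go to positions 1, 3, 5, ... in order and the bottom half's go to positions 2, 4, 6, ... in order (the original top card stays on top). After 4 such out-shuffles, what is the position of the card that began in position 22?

Track the card's position through each out-shuffle:
22 → 43 → 42 → 40 → 36

36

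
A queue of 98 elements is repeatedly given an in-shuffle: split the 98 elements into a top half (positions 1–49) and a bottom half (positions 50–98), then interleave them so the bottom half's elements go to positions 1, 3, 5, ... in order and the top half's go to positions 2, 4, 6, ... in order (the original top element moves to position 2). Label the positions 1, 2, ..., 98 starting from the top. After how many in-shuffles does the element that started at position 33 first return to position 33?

2

Follow position 33 under repeated in-shuffles:
33 → 66 → 33
It first returns after 2 in-shuffles.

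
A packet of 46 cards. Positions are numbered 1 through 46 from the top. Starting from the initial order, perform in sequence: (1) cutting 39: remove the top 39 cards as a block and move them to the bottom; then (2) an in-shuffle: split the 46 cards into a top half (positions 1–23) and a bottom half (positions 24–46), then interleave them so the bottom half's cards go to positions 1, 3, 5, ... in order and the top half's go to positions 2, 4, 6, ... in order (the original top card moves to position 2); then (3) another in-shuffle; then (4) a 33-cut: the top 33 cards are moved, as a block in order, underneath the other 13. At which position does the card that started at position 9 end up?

30

Track the card from position 9 forward through each operation:
  after op 1 (cut 39): 9 → 16
  after op 2 (in-shuffle): 16 → 32
  after op 3 (in-shuffle): 32 → 17
  after op 4 (cut 33): 17 → 30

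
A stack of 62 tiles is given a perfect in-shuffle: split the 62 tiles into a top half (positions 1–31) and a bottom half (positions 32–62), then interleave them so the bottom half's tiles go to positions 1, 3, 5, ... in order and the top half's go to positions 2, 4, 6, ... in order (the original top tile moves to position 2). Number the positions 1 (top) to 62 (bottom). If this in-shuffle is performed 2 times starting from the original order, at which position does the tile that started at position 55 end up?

31

Track the tile's position through each in-shuffle:
55 → 47 → 31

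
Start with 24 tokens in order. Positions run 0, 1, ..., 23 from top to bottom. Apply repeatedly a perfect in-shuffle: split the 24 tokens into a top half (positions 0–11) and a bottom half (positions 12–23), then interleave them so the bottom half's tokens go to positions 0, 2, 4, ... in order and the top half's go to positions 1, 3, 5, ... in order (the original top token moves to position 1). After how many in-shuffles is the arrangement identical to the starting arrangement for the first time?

20

The in-shuffle permutes the 24 positions with cycle lengths [4, 20].
Every token is home exactly when every cycle has completed a whole number of laps, i.e. after lcm(4, 20) = 20 in-shuffles.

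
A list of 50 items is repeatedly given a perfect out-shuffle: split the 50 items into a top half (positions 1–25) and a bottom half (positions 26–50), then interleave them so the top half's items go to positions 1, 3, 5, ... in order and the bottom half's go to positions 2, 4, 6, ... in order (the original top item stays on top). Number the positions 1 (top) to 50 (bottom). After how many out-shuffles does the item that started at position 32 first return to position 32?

21

Follow position 32 under repeated out-shuffles:
32 → 14 → 27 → 4 → 7 → 13 → 25 → 49 → ... → 32 (length 21)
It first returns after 21 out-shuffles.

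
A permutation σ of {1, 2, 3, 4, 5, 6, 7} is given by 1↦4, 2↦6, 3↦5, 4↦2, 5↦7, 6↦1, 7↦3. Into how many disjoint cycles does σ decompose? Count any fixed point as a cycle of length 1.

Cycle decomposition: (1 4 2 6) (3 5 7).
2 cycles.

2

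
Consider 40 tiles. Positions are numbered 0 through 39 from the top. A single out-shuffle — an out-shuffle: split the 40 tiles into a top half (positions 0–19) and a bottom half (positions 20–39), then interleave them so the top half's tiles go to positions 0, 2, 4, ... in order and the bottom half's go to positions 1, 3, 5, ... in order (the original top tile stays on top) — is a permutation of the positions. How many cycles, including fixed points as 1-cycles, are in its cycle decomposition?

Trace each unvisited position around until it returns:
(0) (1 2 4 8 16 32 ... len 12) (3 6 12 24 9 18 ... len 12) (7 14 28 17 34 29 ... len 12) (13 26) (39)
6 cycles in total.

6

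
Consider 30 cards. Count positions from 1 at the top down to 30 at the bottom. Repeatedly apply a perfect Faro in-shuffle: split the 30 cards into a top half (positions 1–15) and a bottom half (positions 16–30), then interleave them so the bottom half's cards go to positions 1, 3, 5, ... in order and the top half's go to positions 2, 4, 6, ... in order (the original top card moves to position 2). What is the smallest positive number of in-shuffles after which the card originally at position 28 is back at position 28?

5

Follow position 28 under repeated in-shuffles:
28 → 25 → 19 → 7 → 14 → 28
It first returns after 5 in-shuffles.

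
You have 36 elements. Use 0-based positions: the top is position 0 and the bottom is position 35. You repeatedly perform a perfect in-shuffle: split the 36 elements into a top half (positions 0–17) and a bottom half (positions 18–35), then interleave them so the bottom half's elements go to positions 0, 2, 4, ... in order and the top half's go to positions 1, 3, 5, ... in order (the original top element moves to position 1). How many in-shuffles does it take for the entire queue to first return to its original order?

36

The in-shuffle permutes the 36 positions with cycle lengths [36].
Every element is home exactly when every cycle has completed a whole number of laps, i.e. after lcm(36) = 36 in-shuffles.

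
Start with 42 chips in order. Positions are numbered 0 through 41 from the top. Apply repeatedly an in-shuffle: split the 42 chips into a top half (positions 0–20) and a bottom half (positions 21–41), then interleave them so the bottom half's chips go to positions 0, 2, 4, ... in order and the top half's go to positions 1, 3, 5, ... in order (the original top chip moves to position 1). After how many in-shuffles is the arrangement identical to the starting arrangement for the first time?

14

The in-shuffle permutes the 42 positions with cycle lengths [14, 14, 14].
Every chip is home exactly when every cycle has completed a whole number of laps, i.e. after lcm(14) = 14 in-shuffles.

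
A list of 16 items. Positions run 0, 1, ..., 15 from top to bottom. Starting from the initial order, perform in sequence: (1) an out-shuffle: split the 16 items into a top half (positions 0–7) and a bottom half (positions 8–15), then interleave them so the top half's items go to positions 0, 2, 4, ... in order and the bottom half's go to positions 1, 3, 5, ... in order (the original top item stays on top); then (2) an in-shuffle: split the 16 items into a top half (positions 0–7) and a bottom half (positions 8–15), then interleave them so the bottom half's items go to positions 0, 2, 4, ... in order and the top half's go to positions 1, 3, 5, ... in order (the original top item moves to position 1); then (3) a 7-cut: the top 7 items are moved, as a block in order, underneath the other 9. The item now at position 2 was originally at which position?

Undo the operations in reverse order, starting from position 2:
  undo op 3 (cut 7): 2 ← 9
  undo op 2 (in-shuffle, from top half): 9 ← 4
  undo op 1 (out-shuffle, from top half): 4 ← 2
So the item at position 2 came from original position 2.

2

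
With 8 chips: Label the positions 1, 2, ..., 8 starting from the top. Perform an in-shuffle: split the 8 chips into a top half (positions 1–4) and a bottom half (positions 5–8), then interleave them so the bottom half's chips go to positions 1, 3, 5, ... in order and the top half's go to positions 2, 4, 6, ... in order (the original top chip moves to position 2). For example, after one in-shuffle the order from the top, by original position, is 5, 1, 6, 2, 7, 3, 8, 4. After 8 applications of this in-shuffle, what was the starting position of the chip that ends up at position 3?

Work backwards from position 3, undoing one in-shuffle at a time:
3 ← 6 ← 3 ← 6 ← 3 ← 6 ← 3 ← 6 ← 3
So the chip now at position 3 started at position 3.

3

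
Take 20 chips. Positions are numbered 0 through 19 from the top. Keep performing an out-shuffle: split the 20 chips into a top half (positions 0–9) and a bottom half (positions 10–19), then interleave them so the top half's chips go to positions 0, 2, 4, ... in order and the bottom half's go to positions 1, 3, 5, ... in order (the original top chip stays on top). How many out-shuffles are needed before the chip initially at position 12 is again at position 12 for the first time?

Follow position 12 under repeated out-shuffles:
12 → 5 → 10 → 1 → 2 → 4 → 8 → 16 → 13 → 7 → 14 → 9 → 18 → 17 → 15 → 11 → 3 → 6 → 12
It first returns after 18 out-shuffles.

18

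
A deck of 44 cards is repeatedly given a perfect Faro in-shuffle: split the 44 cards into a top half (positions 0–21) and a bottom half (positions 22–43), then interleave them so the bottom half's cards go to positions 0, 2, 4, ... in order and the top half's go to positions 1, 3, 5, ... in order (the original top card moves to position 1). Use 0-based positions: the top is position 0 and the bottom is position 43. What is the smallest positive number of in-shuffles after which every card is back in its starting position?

12

The in-shuffle permutes the 44 positions with cycle lengths [2, 4, 4, 4, 6, 12, 12].
Every card is home exactly when every cycle has completed a whole number of laps, i.e. after lcm(2, 4, 6, 12) = 12 in-shuffles.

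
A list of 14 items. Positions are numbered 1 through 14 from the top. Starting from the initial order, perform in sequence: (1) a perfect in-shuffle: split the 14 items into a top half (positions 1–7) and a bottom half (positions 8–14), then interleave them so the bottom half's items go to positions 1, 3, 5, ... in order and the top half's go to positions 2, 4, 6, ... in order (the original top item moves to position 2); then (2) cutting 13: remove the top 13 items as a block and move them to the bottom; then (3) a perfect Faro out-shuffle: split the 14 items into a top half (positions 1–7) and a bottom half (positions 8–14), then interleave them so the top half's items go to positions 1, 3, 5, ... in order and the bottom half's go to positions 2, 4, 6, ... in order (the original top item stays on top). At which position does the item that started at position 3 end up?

Track the item from position 3 forward through each operation:
  after op 1 (in-shuffle): 3 → 6
  after op 2 (cut 13): 6 → 7
  after op 3 (out-shuffle): 7 → 13

13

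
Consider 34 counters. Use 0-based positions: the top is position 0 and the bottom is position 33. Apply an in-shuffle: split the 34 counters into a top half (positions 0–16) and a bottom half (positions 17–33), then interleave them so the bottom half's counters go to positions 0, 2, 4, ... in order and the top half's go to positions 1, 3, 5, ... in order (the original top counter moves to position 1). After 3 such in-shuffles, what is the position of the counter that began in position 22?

Track the counter's position through each in-shuffle:
22 → 10 → 21 → 8

8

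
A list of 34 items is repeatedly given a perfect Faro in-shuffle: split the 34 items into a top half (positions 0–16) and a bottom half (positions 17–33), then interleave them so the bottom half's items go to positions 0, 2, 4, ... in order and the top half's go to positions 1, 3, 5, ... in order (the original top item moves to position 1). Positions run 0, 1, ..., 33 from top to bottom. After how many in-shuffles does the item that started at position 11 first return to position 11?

12

Follow position 11 under repeated in-shuffles:
11 → 23 → 12 → 25 → 16 → 33 → 32 → 30 → 26 → 18 → 2 → 5 → 11
It first returns after 12 in-shuffles.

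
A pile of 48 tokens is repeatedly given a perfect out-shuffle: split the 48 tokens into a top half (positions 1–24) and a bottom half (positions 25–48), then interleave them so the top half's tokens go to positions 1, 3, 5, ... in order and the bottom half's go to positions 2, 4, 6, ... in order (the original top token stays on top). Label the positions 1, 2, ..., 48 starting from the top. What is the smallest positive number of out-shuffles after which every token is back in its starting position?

The out-shuffle permutes the 48 positions with cycle lengths [1, 1, 23, 23].
Every token is home exactly when every cycle has completed a whole number of laps, i.e. after lcm(1, 23) = 23 out-shuffles.

23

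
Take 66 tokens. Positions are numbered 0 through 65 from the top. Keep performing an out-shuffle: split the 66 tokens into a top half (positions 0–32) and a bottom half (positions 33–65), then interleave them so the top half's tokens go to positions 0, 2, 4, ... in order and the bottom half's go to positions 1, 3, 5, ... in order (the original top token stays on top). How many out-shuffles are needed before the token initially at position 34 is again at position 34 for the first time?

Follow position 34 under repeated out-shuffles:
34 → 3 → 6 → 12 → 24 → 48 → 31 → 62 → 59 → 53 → 41 → 17 → 34
It first returns after 12 out-shuffles.

12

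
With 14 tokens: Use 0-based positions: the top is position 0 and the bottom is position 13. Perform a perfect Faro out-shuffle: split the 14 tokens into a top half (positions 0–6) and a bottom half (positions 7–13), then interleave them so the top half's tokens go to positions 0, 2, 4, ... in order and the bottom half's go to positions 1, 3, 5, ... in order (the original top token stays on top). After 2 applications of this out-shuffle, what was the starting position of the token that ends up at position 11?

6

Work backwards from position 11, undoing one out-shuffle at a time:
11 ← 12 ← 6
So the token now at position 11 started at position 6.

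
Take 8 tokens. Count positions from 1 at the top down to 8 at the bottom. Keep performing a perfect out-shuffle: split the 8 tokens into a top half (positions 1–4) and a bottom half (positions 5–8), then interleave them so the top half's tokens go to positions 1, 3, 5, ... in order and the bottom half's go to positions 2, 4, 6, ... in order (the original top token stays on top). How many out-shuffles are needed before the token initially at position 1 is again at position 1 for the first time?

1

Position 1 is fixed by the out-shuffle; it is already back after 1 application.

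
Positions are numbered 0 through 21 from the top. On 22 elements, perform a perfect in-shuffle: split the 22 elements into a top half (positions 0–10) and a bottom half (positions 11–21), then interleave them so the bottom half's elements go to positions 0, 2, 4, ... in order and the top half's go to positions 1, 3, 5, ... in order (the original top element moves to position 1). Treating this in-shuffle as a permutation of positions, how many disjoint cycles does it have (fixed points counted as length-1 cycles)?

2

Trace each unvisited position around until it returns:
(0 1 3 7 15 8 ... len 11) (4 9 19 16 10 21 ... len 11)
2 cycles in total.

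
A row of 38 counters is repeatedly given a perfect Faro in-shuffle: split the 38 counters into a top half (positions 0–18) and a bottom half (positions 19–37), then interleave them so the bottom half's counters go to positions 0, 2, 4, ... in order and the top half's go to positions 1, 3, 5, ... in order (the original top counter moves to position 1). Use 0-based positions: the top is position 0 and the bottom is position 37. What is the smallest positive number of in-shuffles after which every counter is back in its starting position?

The in-shuffle permutes the 38 positions with cycle lengths [2, 12, 12, 12].
Every counter is home exactly when every cycle has completed a whole number of laps, i.e. after lcm(2, 12) = 12 in-shuffles.

12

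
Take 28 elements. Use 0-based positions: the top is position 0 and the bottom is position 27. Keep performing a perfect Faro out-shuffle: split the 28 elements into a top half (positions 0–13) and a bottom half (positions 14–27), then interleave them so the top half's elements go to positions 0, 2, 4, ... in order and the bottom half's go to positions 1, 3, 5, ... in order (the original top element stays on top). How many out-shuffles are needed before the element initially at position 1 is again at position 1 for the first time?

Follow position 1 under repeated out-shuffles:
1 → 2 → 4 → 8 → 16 → 5 → 10 → 20 → 13 → 26 → 25 → 23 → 19 → 11 → 22 → 17 → 7 → 14 → 1
It first returns after 18 out-shuffles.

18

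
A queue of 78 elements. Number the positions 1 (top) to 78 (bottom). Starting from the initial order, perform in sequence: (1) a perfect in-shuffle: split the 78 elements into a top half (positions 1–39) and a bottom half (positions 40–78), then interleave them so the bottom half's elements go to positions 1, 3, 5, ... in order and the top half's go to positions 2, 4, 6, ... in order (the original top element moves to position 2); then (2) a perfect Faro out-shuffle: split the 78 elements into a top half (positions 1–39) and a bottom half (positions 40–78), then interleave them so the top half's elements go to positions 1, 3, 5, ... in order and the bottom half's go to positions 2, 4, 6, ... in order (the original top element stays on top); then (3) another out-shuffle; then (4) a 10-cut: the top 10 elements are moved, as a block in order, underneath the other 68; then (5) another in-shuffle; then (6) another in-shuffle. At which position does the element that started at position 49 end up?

15

Track the element from position 49 forward through each operation:
  after op 1 (in-shuffle): 49 → 19
  after op 2 (out-shuffle): 19 → 37
  after op 3 (out-shuffle): 37 → 73
  after op 4 (cut 10): 73 → 63
  after op 5 (in-shuffle): 63 → 47
  after op 6 (in-shuffle): 47 → 15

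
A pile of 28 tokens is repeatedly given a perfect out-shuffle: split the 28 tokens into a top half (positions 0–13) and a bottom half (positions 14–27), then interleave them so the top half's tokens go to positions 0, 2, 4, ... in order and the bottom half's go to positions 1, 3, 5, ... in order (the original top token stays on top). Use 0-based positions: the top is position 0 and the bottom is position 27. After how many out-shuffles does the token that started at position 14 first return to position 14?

18

Follow position 14 under repeated out-shuffles:
14 → 1 → 2 → 4 → 8 → 16 → 5 → 10 → 20 → 13 → 26 → 25 → 23 → 19 → 11 → 22 → 17 → 7 → 14
It first returns after 18 out-shuffles.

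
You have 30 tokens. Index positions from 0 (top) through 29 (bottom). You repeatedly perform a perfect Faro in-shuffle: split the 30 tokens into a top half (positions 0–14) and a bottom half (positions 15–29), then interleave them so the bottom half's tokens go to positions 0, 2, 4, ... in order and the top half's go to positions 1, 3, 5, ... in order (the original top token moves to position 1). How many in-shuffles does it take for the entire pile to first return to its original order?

5

The in-shuffle permutes the 30 positions with cycle lengths [5, 5, 5, 5, 5, 5].
Every token is home exactly when every cycle has completed a whole number of laps, i.e. after lcm(5) = 5 in-shuffles.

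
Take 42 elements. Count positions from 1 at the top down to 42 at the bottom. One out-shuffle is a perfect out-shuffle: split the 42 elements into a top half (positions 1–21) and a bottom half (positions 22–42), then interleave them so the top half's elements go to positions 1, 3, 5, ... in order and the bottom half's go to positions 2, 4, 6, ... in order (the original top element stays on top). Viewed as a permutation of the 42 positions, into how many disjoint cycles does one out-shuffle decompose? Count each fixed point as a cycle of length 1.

4

Trace each unvisited position around until it returns:
(1) (2 3 5 9 17 33 ... len 20) (4 7 13 25 8 15 ... len 20) (42)
4 cycles in total.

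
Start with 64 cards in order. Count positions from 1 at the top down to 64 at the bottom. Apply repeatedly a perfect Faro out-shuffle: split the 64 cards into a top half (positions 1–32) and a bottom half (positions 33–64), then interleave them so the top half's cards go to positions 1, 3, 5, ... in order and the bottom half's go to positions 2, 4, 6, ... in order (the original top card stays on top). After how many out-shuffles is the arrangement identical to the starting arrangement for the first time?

The out-shuffle permutes the 64 positions with cycle lengths [1, 1, 2, 3, 3, 6, 6, 6, 6, 6, 6, 6, 6, 6].
Every card is home exactly when every cycle has completed a whole number of laps, i.e. after lcm(1, 2, 3, 6) = 6 out-shuffles.

6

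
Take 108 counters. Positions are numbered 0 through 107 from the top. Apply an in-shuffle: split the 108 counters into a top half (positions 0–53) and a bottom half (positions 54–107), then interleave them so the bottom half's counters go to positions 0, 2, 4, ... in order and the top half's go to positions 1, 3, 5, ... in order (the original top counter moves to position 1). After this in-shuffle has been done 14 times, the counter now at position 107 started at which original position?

Work backwards from position 107, undoing one in-shuffle at a time:
107 ← 53 ← 26 ← 67 ← 33 ← ... ← 15 (14 steps).
So the counter now at position 107 started at position 15.

15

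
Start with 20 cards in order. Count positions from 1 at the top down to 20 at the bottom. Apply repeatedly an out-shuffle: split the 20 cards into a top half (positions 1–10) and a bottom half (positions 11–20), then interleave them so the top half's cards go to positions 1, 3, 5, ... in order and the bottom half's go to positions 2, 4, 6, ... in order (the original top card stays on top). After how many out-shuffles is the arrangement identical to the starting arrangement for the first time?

The out-shuffle permutes the 20 positions with cycle lengths [1, 1, 18].
Every card is home exactly when every cycle has completed a whole number of laps, i.e. after lcm(1, 18) = 18 out-shuffles.

18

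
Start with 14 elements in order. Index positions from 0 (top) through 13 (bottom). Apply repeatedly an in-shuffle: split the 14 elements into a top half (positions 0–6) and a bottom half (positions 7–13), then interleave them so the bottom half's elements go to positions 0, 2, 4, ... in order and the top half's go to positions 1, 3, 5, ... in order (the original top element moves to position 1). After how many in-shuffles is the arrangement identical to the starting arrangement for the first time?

4

The in-shuffle permutes the 14 positions with cycle lengths [2, 4, 4, 4].
Every element is home exactly when every cycle has completed a whole number of laps, i.e. after lcm(2, 4) = 4 in-shuffles.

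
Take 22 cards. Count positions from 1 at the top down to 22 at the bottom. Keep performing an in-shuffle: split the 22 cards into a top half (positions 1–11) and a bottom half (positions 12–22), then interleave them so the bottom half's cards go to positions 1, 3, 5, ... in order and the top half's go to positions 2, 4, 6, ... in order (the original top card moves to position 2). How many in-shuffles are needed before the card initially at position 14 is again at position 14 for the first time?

11

Follow position 14 under repeated in-shuffles:
14 → 5 → 10 → 20 → 17 → 11 → 22 → 21 → 19 → 15 → 7 → 14
It first returns after 11 in-shuffles.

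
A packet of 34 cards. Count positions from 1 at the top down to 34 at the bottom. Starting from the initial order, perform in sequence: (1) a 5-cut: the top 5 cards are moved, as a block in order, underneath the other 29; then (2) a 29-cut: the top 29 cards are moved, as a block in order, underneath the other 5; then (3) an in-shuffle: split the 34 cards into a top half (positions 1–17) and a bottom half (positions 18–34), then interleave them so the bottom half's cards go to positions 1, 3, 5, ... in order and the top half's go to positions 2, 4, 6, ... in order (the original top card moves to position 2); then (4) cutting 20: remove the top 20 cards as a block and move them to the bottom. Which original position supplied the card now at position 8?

14

Undo the operations in reverse order, starting from position 8:
  undo op 4 (cut 20): 8 ← 28
  undo op 3 (in-shuffle, from top half): 28 ← 14
  undo op 2 (cut 29): 14 ← 9
  undo op 1 (cut 5): 9 ← 14
So the card at position 8 came from original position 14.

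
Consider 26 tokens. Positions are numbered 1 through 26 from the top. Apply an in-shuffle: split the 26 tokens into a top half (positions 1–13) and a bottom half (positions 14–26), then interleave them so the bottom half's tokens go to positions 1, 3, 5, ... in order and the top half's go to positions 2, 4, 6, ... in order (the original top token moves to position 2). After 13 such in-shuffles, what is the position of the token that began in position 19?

Track position through each in-shuffle: 19 → 11 → 22 → 17 → 7 → ... (continuing for 13 shuffles total) → 20.

20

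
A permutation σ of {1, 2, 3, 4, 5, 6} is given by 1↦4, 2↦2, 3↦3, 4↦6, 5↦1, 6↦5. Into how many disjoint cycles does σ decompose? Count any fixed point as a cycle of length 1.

Cycle decomposition: (1 4 6 5) (2) (3).
3 cycles.

3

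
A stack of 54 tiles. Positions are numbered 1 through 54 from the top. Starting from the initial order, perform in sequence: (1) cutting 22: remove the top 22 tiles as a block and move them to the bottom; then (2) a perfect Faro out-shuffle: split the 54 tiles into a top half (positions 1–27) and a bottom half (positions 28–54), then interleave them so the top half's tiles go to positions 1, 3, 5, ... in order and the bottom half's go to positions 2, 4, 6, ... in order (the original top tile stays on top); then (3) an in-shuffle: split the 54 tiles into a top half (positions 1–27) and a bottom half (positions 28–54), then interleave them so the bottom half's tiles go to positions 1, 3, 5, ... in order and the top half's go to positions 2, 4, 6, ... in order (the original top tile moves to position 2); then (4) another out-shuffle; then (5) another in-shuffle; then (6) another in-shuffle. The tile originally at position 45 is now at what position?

9

Track the tile from position 45 forward through each operation:
  after op 1 (cut 22): 45 → 23
  after op 2 (out-shuffle): 23 → 45
  after op 3 (in-shuffle): 45 → 35
  after op 4 (out-shuffle): 35 → 16
  after op 5 (in-shuffle): 16 → 32
  after op 6 (in-shuffle): 32 → 9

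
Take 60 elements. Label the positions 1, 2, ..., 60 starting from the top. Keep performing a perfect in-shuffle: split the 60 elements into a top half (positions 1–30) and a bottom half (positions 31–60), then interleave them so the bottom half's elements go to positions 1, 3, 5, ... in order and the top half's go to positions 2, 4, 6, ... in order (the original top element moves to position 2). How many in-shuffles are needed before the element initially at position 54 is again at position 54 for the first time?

Follow position 54 under repeated in-shuffles:
54 → 47 → 33 → 5 → 10 → 20 → 40 → 19 → ... → 54 (length 60)
It first returns after 60 in-shuffles.

60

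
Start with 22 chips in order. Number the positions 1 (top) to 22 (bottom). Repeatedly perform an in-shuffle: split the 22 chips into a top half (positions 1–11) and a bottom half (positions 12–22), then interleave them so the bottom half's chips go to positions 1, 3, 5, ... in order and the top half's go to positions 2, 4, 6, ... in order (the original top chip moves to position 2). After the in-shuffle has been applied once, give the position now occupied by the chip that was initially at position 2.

4

Track the chip's position through each in-shuffle:
2 → 4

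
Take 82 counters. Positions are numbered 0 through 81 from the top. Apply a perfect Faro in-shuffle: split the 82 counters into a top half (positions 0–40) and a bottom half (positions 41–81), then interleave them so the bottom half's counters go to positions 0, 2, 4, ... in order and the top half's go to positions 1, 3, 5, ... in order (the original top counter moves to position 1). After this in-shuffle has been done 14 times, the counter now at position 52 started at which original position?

66

Work backwards from position 52, undoing one in-shuffle at a time:
52 ← 67 ← 33 ← 16 ← 49 ← ... ← 66 (14 steps).
So the counter now at position 52 started at position 66.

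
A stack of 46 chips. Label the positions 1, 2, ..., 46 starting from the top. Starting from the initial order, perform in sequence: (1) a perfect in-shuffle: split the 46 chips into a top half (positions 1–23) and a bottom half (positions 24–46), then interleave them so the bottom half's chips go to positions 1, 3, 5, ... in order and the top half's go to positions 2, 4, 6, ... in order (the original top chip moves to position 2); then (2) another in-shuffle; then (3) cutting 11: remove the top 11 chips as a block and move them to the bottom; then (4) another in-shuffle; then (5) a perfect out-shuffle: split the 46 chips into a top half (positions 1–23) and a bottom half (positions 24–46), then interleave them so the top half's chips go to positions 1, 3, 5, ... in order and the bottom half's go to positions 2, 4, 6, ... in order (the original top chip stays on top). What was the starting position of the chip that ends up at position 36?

Undo the operations in reverse order, starting from position 36:
  undo op 5 (out-shuffle, from bottom half): 36 ← 41
  undo op 4 (in-shuffle, from bottom half): 41 ← 44
  undo op 3 (cut 11): 44 ← 9
  undo op 2 (in-shuffle, from bottom half): 9 ← 28
  undo op 1 (in-shuffle, from top half): 28 ← 14
So the chip at position 36 came from original position 14.

14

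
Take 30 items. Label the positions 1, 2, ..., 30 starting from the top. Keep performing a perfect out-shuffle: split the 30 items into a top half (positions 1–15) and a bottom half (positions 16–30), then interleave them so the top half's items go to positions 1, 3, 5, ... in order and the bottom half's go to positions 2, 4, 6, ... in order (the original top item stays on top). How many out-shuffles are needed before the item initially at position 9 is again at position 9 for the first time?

28

Follow position 9 under repeated out-shuffles:
9 → 17 → 4 → 7 → 13 → 25 → 20 → 10 → ... → 9 (length 28)
It first returns after 28 out-shuffles.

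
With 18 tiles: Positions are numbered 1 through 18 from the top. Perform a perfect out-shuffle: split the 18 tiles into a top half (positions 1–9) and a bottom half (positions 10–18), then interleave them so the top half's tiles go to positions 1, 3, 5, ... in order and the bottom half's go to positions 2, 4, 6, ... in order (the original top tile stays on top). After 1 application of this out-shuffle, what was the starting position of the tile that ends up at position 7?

Work backwards from position 7, undoing one out-shuffle at a time:
7 ← 4
So the tile now at position 7 started at position 4.

4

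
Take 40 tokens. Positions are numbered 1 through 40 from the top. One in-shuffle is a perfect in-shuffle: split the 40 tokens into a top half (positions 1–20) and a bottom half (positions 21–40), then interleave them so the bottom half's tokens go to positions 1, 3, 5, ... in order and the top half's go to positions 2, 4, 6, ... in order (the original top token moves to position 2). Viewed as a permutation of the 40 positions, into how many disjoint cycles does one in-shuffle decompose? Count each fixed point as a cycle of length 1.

2

Trace each unvisited position around until it returns:
(1 2 4 8 16 32 ... len 20) (3 6 12 24 7 14 ... len 20)
2 cycles in total.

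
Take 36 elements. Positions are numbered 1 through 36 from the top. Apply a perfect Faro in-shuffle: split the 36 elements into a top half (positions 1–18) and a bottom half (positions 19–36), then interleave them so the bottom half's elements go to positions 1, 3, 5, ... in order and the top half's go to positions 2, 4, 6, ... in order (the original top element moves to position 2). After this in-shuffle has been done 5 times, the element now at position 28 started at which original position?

24

Work backwards from position 28, undoing one in-shuffle at a time:
28 ← 14 ← 7 ← 22 ← 11 ← 24
So the element now at position 28 started at position 24.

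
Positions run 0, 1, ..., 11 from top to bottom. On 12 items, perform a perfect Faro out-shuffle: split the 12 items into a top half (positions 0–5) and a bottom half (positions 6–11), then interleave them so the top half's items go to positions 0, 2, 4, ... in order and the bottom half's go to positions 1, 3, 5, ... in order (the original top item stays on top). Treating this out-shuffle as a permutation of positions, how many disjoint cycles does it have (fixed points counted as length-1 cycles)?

3

Trace each unvisited position around until it returns:
(0) (1 2 4 8 5 10 9 7 3 6) (11)
3 cycles in total.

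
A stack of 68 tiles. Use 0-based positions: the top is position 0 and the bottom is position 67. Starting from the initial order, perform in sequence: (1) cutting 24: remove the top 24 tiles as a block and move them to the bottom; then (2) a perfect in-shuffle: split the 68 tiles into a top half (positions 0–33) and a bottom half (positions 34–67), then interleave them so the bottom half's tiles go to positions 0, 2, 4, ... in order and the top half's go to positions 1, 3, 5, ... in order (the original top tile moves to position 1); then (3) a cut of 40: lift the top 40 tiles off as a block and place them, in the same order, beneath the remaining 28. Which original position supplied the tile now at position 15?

51

Undo the operations in reverse order, starting from position 15:
  undo op 3 (cut 40): 15 ← 55
  undo op 2 (in-shuffle, from top half): 55 ← 27
  undo op 1 (cut 24): 27 ← 51
So the tile at position 15 came from original position 51.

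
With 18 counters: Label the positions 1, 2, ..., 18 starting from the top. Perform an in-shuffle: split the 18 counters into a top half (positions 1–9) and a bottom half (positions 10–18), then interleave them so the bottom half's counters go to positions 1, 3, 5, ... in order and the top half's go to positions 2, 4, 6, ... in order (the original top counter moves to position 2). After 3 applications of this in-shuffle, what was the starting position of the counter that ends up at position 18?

Work backwards from position 18, undoing one in-shuffle at a time:
18 ← 9 ← 14 ← 7
So the counter now at position 18 started at position 7.

7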